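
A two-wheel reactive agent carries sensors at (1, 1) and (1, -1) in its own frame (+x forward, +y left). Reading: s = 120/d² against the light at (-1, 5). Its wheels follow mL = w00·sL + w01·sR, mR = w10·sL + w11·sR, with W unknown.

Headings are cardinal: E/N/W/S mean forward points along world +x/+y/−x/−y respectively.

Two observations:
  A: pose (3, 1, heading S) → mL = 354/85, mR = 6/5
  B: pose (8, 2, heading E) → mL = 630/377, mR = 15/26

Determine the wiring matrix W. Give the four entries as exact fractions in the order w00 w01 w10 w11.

1 1/2 1/2 0

obs A: pose=(3,1,S) → sL=12/5, sR=60/17, mL=354/85, mR=6/5
obs B: pose=(8,2,E) → sL=15/13, sR=30/29, mL=630/377, mR=15/26
sensor matrix S = [[12/5, 60/17], [15/13, 30/29]]; det S = -10188/6409
solve [mL_A; mL_B] = S·[w00; w01] and [mR_A; mR_B] = S·[w10; w11]:
  w00 = 1, w01 = 1/2, w10 = 1/2, w11 = 0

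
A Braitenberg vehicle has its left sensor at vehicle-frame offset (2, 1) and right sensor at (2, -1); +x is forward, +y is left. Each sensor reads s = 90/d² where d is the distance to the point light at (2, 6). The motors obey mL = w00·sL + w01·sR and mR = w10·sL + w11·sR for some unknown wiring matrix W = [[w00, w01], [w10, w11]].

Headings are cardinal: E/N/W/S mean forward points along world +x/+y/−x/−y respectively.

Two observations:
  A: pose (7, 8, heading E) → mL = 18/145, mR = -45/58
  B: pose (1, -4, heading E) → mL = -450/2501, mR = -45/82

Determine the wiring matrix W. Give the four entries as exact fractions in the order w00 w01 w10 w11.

obs A: pose=(7,8,E) → sL=45/29, sR=9/5, mL=18/145, mR=-45/58
obs B: pose=(1,-4,E) → sL=45/41, sR=45/61, mL=-450/2501, mR=-45/82
sensor matrix S = [[45/29, 9/5], [45/41, 45/61]]; det S = -60264/72529
solve [mL_A; mL_B] = S·[w00; w01] and [mR_A; mR_B] = S·[w10; w11]:
  w00 = -1/2, w01 = 1/2, w10 = -1/2, w11 = 0

-1/2 1/2 -1/2 0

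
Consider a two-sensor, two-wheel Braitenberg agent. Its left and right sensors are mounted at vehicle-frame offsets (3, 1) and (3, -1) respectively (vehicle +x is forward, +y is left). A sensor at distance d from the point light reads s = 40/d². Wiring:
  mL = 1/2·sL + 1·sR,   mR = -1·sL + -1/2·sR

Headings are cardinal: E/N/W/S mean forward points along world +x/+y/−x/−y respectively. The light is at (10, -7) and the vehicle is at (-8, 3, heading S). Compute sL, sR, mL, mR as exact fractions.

20/169 4/41 1086/6929 -1158/6929

left sensor world pos  = (-7, 0); dL² = 338
right sensor world pos = (-9, 0); dR² = 410
sL = 40/338 = 20/169
sR = 40/410 = 4/41
mL = 1/2·sL + 1·sR = 1086/6929
mR = -1·sL + -1/2·sR = -1158/6929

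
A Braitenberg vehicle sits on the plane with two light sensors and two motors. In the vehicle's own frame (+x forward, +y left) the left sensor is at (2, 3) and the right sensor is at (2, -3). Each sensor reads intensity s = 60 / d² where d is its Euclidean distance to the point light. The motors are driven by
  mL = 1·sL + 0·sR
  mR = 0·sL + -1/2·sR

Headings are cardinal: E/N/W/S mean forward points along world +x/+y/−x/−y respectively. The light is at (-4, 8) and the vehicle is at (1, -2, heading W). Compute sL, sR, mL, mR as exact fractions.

left sensor world pos  = (-1, -5); dL² = 178
right sensor world pos = (-1, 1); dR² = 58
sL = 60/178 = 30/89
sR = 60/58 = 30/29
mL = 1·sL + 0·sR = 30/89
mR = 0·sL + -1/2·sR = -15/29

30/89 30/29 30/89 -15/29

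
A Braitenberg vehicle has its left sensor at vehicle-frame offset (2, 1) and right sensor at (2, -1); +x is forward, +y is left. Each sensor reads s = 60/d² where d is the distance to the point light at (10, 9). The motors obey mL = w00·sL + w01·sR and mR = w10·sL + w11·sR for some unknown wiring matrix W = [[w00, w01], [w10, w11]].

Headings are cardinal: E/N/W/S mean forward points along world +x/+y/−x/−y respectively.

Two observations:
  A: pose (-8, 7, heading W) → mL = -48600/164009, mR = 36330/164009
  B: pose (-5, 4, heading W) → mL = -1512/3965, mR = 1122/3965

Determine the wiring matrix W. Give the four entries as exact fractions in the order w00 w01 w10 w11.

obs A: pose=(-8,7,W) → sL=60/409, sR=60/401, mL=-48600/164009, mR=36330/164009
obs B: pose=(-5,4,W) → sL=12/65, sR=12/61, mL=-1512/3965, mR=1122/3965
sensor matrix S = [[60/409, 60/401], [12/65, 12/61]]; det S = 160704/130059137
solve [mL_A; mL_B] = S·[w00; w01] and [mR_A; mR_B] = S·[w10; w11]:
  w00 = -1, w01 = -1, w10 = 1, w11 = 1/2

-1 -1 1 1/2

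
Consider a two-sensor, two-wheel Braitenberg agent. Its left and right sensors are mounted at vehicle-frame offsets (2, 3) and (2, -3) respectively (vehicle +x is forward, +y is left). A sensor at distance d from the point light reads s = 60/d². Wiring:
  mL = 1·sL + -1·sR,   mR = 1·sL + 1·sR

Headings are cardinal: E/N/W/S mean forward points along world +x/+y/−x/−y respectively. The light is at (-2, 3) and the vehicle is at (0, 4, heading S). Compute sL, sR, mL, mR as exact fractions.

30/13 30 -360/13 420/13

left sensor world pos  = (3, 2); dL² = 26
right sensor world pos = (-3, 2); dR² = 2
sL = 60/26 = 30/13
sR = 60/2 = 30
mL = 1·sL + -1·sR = -360/13
mR = 1·sL + 1·sR = 420/13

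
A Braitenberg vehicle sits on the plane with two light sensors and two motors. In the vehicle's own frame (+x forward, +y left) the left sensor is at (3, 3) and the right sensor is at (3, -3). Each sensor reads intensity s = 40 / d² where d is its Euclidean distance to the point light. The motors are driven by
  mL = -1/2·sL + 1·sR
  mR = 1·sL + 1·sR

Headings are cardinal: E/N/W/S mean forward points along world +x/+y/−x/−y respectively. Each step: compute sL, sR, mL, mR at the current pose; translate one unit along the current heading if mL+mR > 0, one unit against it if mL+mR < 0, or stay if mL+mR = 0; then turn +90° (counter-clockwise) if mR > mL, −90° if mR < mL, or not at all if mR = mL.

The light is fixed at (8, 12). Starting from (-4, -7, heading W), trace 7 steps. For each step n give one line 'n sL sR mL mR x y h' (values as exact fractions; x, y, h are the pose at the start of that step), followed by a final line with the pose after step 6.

0 40/709 40/481 18740/341029 47600/341029 -4 -7 W
1 5/73 2/37 107/5402 331/2701 -5 -7 S
2 40/389 40/629 2980/244681 40720/244681 -5 -8 E
3 20/257 4/37 658/9509 1768/9509 -4 -8 N
4 40/709 40/481 18740/341029 47600/341029 -4 -7 W
5 5/73 2/37 107/5402 331/2701 -5 -7 S
6 40/389 40/629 2980/244681 40720/244681 -5 -8 E
final -4 -8 N

n=0: pose=(-4,-7,W); sL=40/709, sR=40/481; mL=18740/341029, mR=47600/341029; mL+mR=66340/341029 → advance +1; mR−mL=60/709 → turn +1·90°
n=1: pose=(-5,-7,S); sL=5/73, sR=2/37; mL=107/5402, mR=331/2701; mL+mR=769/5402 → advance +1; mR−mL=15/146 → turn +1·90°
n=2: pose=(-5,-8,E); sL=40/389, sR=40/629; mL=2980/244681, mR=40720/244681; mL+mR=43700/244681 → advance +1; mR−mL=60/389 → turn +1·90°
n=3: pose=(-4,-8,N); sL=20/257, sR=4/37; mL=658/9509, mR=1768/9509; mL+mR=2426/9509 → advance +1; mR−mL=30/257 → turn +1·90°
n=4: pose=(-4,-7,W); sL=40/709, sR=40/481; mL=18740/341029, mR=47600/341029; mL+mR=66340/341029 → advance +1; mR−mL=60/709 → turn +1·90°
n=5: pose=(-5,-7,S); sL=5/73, sR=2/37; mL=107/5402, mR=331/2701; mL+mR=769/5402 → advance +1; mR−mL=15/146 → turn +1·90°
n=6: pose=(-5,-8,E); sL=40/389, sR=40/629; mL=2980/244681, mR=40720/244681; mL+mR=43700/244681 → advance +1; mR−mL=60/389 → turn +1·90°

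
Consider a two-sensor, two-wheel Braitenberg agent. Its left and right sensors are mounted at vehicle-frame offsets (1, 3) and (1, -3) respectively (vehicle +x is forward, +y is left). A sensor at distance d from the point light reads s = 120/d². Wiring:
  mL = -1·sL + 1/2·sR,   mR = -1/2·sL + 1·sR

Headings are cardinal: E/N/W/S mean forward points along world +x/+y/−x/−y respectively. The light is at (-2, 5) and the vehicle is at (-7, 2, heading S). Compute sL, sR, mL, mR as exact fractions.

6 3/2 -21/4 -3/2

left sensor world pos  = (-4, 1); dL² = 20
right sensor world pos = (-10, 1); dR² = 80
sL = 120/20 = 6
sR = 120/80 = 3/2
mL = -1·sL + 1/2·sR = -21/4
mR = -1/2·sL + 1·sR = -3/2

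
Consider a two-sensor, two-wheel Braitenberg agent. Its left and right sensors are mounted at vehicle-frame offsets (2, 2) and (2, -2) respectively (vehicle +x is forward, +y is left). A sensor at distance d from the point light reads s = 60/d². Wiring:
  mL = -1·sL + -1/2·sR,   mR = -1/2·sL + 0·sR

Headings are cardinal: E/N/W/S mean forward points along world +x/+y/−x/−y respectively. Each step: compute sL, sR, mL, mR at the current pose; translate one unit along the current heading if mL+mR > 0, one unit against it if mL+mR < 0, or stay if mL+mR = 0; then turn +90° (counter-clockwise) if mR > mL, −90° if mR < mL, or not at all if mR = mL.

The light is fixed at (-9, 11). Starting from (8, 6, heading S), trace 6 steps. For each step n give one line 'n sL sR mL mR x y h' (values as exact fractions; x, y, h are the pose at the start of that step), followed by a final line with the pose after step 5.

0 6/41 30/137 -1437/5617 -3/41 8 6 S
1 12/73 60/397 -6954/28981 -6/73 8 7 E
2 3/10 15/82 -321/820 -3/20 7 7 N
3 12/49 12/41 -786/2009 -6/49 7 6 W
4 6/41 30/137 -1437/5617 -3/41 8 6 S
5 12/73 60/397 -6954/28981 -6/73 8 7 E
final 7 7 N

n=0: pose=(8,6,S); sL=6/41, sR=30/137; mL=-1437/5617, mR=-3/41; mL+mR=-1848/5617 → advance -1; mR−mL=1026/5617 → turn +1·90°
n=1: pose=(8,7,E); sL=12/73, sR=60/397; mL=-6954/28981, mR=-6/73; mL+mR=-9336/28981 → advance -1; mR−mL=4572/28981 → turn +1·90°
n=2: pose=(7,7,N); sL=3/10, sR=15/82; mL=-321/820, mR=-3/20; mL+mR=-111/205 → advance -1; mR−mL=99/410 → turn +1·90°
n=3: pose=(7,6,W); sL=12/49, sR=12/41; mL=-786/2009, mR=-6/49; mL+mR=-1032/2009 → advance -1; mR−mL=540/2009 → turn +1·90°
n=4: pose=(8,6,S); sL=6/41, sR=30/137; mL=-1437/5617, mR=-3/41; mL+mR=-1848/5617 → advance -1; mR−mL=1026/5617 → turn +1·90°
n=5: pose=(8,7,E); sL=12/73, sR=60/397; mL=-6954/28981, mR=-6/73; mL+mR=-9336/28981 → advance -1; mR−mL=4572/28981 → turn +1·90°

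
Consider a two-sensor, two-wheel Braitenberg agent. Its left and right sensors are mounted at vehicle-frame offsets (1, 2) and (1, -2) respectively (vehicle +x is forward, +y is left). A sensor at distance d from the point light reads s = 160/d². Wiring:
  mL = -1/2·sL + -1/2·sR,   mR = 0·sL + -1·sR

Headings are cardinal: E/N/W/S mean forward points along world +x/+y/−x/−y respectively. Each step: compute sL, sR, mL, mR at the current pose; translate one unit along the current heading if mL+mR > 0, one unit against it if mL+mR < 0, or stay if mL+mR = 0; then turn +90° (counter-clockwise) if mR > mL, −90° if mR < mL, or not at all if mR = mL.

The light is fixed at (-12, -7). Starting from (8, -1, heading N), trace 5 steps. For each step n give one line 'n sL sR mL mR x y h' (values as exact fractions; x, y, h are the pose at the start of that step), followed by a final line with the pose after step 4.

n=0: pose=(8,-1,N); sL=160/373, sR=160/533; mL=-72480/198809, mR=-160/533; mL+mR=-132160/198809 → advance -1; mR−mL=12800/198809 → turn +1·90°
n=1: pose=(8,-2,W); sL=16/37, sR=16/41; mL=-624/1517, mR=-16/41; mL+mR=-1216/1517 → advance -1; mR−mL=32/1517 → turn +1·90°
n=2: pose=(9,-2,S); sL=32/109, sR=160/377; mL=-14752/41093, mR=-160/377; mL+mR=-32192/41093 → advance -1; mR−mL=-2688/41093 → turn -1·90°
n=3: pose=(9,-1,W); sL=5/13, sR=10/29; mL=-275/754, mR=-10/29; mL+mR=-535/754 → advance -1; mR−mL=15/754 → turn +1·90°
n=4: pose=(10,-1,S); sL=160/601, sR=32/85; mL=-16416/51085, mR=-32/85; mL+mR=-35648/51085 → advance -1; mR−mL=-2816/51085 → turn -1·90°

0 160/373 160/533 -72480/198809 -160/533 8 -1 N
1 16/37 16/41 -624/1517 -16/41 8 -2 W
2 32/109 160/377 -14752/41093 -160/377 9 -2 S
3 5/13 10/29 -275/754 -10/29 9 -1 W
4 160/601 32/85 -16416/51085 -32/85 10 -1 S
final 10 0 W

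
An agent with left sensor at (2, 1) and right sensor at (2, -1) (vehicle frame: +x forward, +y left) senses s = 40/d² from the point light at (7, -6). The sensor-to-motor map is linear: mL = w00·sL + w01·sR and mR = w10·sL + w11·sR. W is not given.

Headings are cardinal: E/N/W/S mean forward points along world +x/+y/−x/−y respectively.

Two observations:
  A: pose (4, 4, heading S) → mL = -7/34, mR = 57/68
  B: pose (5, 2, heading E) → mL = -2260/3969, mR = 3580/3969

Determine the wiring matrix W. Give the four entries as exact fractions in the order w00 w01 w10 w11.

obs A: pose=(4,4,S) → sL=10/17, sR=1/2, mL=-7/34, mR=57/68
obs B: pose=(5,2,E) → sL=40/81, sR=40/49, mL=-2260/3969, mR=3580/3969
sensor matrix S = [[10/17, 1/2], [40/81, 40/49]]; det S = 15740/67473
solve [mL_A; mL_B] = S·[w00; w01] and [mR_A; mR_B] = S·[w10; w11]:
  w00 = 1/2, w01 = -1, w10 = 1, w11 = 1/2

1/2 -1 1 1/2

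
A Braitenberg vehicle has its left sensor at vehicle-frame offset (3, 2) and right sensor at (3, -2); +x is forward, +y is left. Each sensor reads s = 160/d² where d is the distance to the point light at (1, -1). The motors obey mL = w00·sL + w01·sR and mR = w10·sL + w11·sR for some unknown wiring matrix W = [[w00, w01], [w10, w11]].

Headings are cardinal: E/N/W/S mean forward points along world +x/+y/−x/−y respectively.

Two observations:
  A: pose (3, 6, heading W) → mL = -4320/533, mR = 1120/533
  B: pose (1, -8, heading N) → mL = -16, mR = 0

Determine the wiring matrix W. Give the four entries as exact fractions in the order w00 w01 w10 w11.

obs A: pose=(3,6,W) → sL=80/13, sR=80/41, mL=-4320/533, mR=1120/533
obs B: pose=(1,-8,N) → sL=8, sR=8, mL=-16, mR=0
sensor matrix S = [[80/13, 80/41], [8, 8]]; det S = 17920/533
solve [mL_A; mL_B] = S·[w00; w01] and [mR_A; mR_B] = S·[w10; w11]:
  w00 = -1, w01 = -1, w10 = 1/2, w11 = -1/2

-1 -1 1/2 -1/2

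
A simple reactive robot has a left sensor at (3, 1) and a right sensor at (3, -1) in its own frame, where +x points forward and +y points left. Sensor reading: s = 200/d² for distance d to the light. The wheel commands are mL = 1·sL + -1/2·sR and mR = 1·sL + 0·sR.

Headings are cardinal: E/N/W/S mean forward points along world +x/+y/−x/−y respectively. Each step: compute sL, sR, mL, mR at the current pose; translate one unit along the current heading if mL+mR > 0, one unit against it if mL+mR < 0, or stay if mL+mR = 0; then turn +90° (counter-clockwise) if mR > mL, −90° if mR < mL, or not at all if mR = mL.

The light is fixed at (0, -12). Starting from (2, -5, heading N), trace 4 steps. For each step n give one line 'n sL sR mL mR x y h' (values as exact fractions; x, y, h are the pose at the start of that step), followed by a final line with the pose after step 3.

n=0: pose=(2,-5,N); sL=200/101, sR=200/109; mL=11700/11009, mR=200/101; mL+mR=33500/11009 → advance +1; mR−mL=100/109 → turn +1·90°
n=1: pose=(2,-4,W); sL=4, sR=100/41; mL=114/41, mR=4; mL+mR=278/41 → advance +1; mR−mL=50/41 → turn +1·90°
n=2: pose=(1,-4,S); sL=200/29, sR=8; mL=84/29, mR=200/29; mL+mR=284/29 → advance +1; mR−mL=4 → turn +1·90°
n=3: pose=(1,-5,E); sL=5/2, sR=50/13; mL=15/26, mR=5/2; mL+mR=40/13 → advance +1; mR−mL=25/13 → turn +1·90°

0 200/101 200/109 11700/11009 200/101 2 -5 N
1 4 100/41 114/41 4 2 -4 W
2 200/29 8 84/29 200/29 1 -4 S
3 5/2 50/13 15/26 5/2 1 -5 E
final 2 -5 N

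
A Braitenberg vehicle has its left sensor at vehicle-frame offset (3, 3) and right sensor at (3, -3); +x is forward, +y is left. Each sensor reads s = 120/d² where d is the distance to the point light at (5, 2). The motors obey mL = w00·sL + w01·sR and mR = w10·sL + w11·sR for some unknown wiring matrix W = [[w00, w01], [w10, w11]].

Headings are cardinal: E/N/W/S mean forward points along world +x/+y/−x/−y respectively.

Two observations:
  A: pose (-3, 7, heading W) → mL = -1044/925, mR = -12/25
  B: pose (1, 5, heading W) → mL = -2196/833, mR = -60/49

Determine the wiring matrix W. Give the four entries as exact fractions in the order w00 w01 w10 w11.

obs A: pose=(-3,7,W) → sL=24/25, sR=24/37, mL=-1044/925, mR=-12/25
obs B: pose=(1,5,W) → sL=120/49, sR=24/17, mL=-2196/833, mR=-60/49
sensor matrix S = [[24/25, 24/37], [120/49, 24/17]]; det S = -179712/770525
solve [mL_A; mL_B] = S·[w00; w01] and [mR_A; mR_B] = S·[w10; w11]:
  w00 = -1/2, w01 = -1, w10 = -1/2, w11 = 0

-1/2 -1 -1/2 0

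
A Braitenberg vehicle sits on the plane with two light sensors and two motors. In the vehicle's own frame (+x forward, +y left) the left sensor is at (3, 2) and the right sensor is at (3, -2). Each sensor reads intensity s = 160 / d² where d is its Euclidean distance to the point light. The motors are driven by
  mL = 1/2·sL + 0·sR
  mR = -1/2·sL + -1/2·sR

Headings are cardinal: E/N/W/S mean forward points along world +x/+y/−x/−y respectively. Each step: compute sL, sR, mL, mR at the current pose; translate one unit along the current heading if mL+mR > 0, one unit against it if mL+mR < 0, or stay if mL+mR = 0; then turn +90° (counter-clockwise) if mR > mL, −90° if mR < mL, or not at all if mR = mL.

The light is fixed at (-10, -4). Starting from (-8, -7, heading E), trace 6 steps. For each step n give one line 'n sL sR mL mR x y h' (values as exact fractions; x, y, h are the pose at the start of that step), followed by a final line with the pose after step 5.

0 80/13 16/5 40/13 -304/65 -8 -7 E
1 32/9 160/37 16/9 -1312/333 -9 -7 S
2 8 40 4 -24 -9 -6 W
3 160 160/17 80 -1440/17 -8 -6 N
4 80/13 16/5 40/13 -304/65 -8 -7 E
5 32/9 160/37 16/9 -1312/333 -9 -7 S
final -9 -6 W

n=0: pose=(-8,-7,E); sL=80/13, sR=16/5; mL=40/13, mR=-304/65; mL+mR=-8/5 → advance -1; mR−mL=-504/65 → turn -1·90°
n=1: pose=(-9,-7,S); sL=32/9, sR=160/37; mL=16/9, mR=-1312/333; mL+mR=-80/37 → advance -1; mR−mL=-1904/333 → turn -1·90°
n=2: pose=(-9,-6,W); sL=8, sR=40; mL=4, mR=-24; mL+mR=-20 → advance -1; mR−mL=-28 → turn -1·90°
n=3: pose=(-8,-6,N); sL=160, sR=160/17; mL=80, mR=-1440/17; mL+mR=-80/17 → advance -1; mR−mL=-2800/17 → turn -1·90°
n=4: pose=(-8,-7,E); sL=80/13, sR=16/5; mL=40/13, mR=-304/65; mL+mR=-8/5 → advance -1; mR−mL=-504/65 → turn -1·90°
n=5: pose=(-9,-7,S); sL=32/9, sR=160/37; mL=16/9, mR=-1312/333; mL+mR=-80/37 → advance -1; mR−mL=-1904/333 → turn -1·90°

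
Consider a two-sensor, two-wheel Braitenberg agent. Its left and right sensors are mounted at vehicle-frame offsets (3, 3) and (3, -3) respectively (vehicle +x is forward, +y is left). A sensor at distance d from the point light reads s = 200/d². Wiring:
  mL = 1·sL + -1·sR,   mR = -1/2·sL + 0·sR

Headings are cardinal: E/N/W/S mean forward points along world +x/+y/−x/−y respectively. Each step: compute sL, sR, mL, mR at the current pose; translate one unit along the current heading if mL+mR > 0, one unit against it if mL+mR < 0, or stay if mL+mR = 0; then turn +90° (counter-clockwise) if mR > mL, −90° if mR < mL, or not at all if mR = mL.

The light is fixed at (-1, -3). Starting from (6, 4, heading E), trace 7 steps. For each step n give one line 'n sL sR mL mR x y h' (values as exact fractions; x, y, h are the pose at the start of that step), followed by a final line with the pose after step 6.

n=0: pose=(6,4,E); sL=1, sR=50/29; mL=-21/29, mR=-1/2; mL+mR=-71/58 → advance -1; mR−mL=13/58 → turn +1·90°
n=1: pose=(5,4,N); sL=200/109, sR=200/181; mL=14400/19729, mR=-100/109; mL+mR=-3700/19729 → advance -1; mR−mL=-32500/19729 → turn -1·90°
n=2: pose=(5,3,E); sL=100/81, sR=20/9; mL=-80/81, mR=-50/81; mL+mR=-130/81 → advance -1; mR−mL=10/27 → turn +1·90°
n=3: pose=(4,3,N); sL=40/17, sR=40/29; mL=480/493, mR=-20/17; mL+mR=-100/493 → advance -1; mR−mL=-1060/493 → turn -1·90°
n=4: pose=(4,2,E); sL=25/16, sR=50/17; mL=-375/272, mR=-25/32; mL+mR=-1175/544 → advance -1; mR−mL=325/544 → turn +1·90°
n=5: pose=(3,2,N); sL=40/13, sR=200/113; mL=1920/1469, mR=-20/13; mL+mR=-340/1469 → advance -1; mR−mL=-4180/1469 → turn -1·90°
n=6: pose=(3,1,E); sL=100/49, sR=4; mL=-96/49, mR=-50/49; mL+mR=-146/49 → advance -1; mR−mL=46/49 → turn +1·90°

0 1 50/29 -21/29 -1/2 6 4 E
1 200/109 200/181 14400/19729 -100/109 5 4 N
2 100/81 20/9 -80/81 -50/81 5 3 E
3 40/17 40/29 480/493 -20/17 4 3 N
4 25/16 50/17 -375/272 -25/32 4 2 E
5 40/13 200/113 1920/1469 -20/13 3 2 N
6 100/49 4 -96/49 -50/49 3 1 E
final 2 1 N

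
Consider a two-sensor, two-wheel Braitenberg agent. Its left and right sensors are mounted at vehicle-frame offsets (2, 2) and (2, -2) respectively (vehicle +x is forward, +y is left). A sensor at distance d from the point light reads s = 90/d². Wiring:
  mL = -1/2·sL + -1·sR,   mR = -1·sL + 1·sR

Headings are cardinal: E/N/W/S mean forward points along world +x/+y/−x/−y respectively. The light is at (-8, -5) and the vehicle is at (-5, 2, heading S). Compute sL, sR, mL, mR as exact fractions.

9/5 45/13 -567/130 108/65

left sensor world pos  = (-3, 0); dL² = 50
right sensor world pos = (-7, 0); dR² = 26
sL = 90/50 = 9/5
sR = 90/26 = 45/13
mL = -1/2·sL + -1·sR = -567/130
mR = -1·sL + 1·sR = 108/65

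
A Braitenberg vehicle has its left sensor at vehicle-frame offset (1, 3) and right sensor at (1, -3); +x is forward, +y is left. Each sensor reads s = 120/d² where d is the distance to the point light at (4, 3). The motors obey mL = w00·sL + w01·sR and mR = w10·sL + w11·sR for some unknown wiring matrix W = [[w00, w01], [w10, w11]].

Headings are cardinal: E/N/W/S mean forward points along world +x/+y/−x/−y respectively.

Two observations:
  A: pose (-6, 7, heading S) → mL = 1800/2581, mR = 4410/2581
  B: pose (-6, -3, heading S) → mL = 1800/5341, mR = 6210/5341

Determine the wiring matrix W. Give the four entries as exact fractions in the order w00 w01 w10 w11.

obs A: pose=(-6,7,S) → sL=60/29, sR=60/89, mL=1800/2581, mR=4410/2581
obs B: pose=(-6,-3,S) → sL=60/49, sR=60/109, mL=1800/5341, mR=6210/5341
sensor matrix S = [[60/29, 60/89], [60/49, 60/109]]; det S = 4320000/13785121
solve [mL_A; mL_B] = S·[w00; w01] and [mR_A; mR_B] = S·[w10; w11]:
  w00 = 1/2, w01 = -1/2, w10 = 1/2, w11 = 1

1/2 -1/2 1/2 1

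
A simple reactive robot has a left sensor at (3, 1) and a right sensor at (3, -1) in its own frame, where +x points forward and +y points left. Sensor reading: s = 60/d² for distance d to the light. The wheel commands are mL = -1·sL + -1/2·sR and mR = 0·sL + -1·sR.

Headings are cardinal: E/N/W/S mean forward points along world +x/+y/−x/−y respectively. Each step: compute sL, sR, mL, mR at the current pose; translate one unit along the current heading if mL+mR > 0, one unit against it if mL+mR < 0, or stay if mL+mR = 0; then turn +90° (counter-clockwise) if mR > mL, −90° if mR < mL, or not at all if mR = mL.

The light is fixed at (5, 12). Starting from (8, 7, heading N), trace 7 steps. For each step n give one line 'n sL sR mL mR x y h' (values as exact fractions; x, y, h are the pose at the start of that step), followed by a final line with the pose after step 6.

n=0: pose=(8,7,N); sL=15/2, sR=3; mL=-9, mR=-3; mL+mR=-12 → advance -1; mR−mL=6 → turn +1·90°
n=1: pose=(8,6,W); sL=60/49, sR=12/5; mL=-594/245, mR=-12/5; mL+mR=-1182/245 → advance -1; mR−mL=6/245 → turn +1·90°
n=2: pose=(9,6,S); sL=30/53, sR=2/3; mL=-143/159, mR=-2/3; mL+mR=-83/53 → advance -1; mR−mL=37/159 → turn +1·90°
n=3: pose=(9,7,E); sL=12/13, sR=12/17; mL=-282/221, mR=-12/17; mL+mR=-438/221 → advance -1; mR−mL=126/221 → turn +1·90°
n=4: pose=(8,7,N); sL=15/2, sR=3; mL=-9, mR=-3; mL+mR=-12 → advance -1; mR−mL=6 → turn +1·90°
n=5: pose=(8,6,W); sL=60/49, sR=12/5; mL=-594/245, mR=-12/5; mL+mR=-1182/245 → advance -1; mR−mL=6/245 → turn +1·90°
n=6: pose=(9,6,S); sL=30/53, sR=2/3; mL=-143/159, mR=-2/3; mL+mR=-83/53 → advance -1; mR−mL=37/159 → turn +1·90°

0 15/2 3 -9 -3 8 7 N
1 60/49 12/5 -594/245 -12/5 8 6 W
2 30/53 2/3 -143/159 -2/3 9 6 S
3 12/13 12/17 -282/221 -12/17 9 7 E
4 15/2 3 -9 -3 8 7 N
5 60/49 12/5 -594/245 -12/5 8 6 W
6 30/53 2/3 -143/159 -2/3 9 6 S
final 9 7 E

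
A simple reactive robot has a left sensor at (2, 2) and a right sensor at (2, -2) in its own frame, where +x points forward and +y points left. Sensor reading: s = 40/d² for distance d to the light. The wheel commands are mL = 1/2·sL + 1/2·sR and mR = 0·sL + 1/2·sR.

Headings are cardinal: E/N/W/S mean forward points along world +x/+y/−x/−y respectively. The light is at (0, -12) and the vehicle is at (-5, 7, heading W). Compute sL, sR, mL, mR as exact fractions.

20/169 4/49 828/8281 2/49

left sensor world pos  = (-7, 5); dL² = 338
right sensor world pos = (-7, 9); dR² = 490
sL = 40/338 = 20/169
sR = 40/490 = 4/49
mL = 1/2·sL + 1/2·sR = 828/8281
mR = 0·sL + 1/2·sR = 2/49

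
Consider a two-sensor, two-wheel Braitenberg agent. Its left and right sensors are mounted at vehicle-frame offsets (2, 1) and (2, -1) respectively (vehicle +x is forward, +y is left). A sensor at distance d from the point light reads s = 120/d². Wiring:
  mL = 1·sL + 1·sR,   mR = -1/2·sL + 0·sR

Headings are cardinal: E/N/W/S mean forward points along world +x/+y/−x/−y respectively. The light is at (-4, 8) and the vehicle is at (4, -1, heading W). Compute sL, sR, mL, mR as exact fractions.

left sensor world pos  = (2, -2); dL² = 136
right sensor world pos = (2, 0); dR² = 100
sL = 120/136 = 15/17
sR = 120/100 = 6/5
mL = 1·sL + 1·sR = 177/85
mR = -1/2·sL + 0·sR = -15/34

15/17 6/5 177/85 -15/34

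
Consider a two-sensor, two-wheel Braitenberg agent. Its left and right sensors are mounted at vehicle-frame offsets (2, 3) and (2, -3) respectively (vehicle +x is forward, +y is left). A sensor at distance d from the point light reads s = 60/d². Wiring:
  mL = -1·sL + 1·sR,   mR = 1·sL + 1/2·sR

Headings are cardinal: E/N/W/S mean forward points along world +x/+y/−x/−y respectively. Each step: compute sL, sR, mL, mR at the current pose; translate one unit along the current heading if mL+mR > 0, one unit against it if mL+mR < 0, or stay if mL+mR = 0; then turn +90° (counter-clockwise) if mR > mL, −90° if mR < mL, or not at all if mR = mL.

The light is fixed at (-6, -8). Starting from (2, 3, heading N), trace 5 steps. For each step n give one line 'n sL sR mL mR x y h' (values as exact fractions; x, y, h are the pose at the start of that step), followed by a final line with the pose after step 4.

0 30/97 6/29 -288/2813 1161/2813 2 3 N
1 20/39 20/87 -320/1131 710/1131 2 4 W
2 3/10 15/29 63/290 81/145 1 4 S
3 60/277 12/29 1584/8033 3402/8033 1 3 E
4 30/97 6/29 -288/2813 1161/2813 2 3 N
final 2 4 W

n=0: pose=(2,3,N); sL=30/97, sR=6/29; mL=-288/2813, mR=1161/2813; mL+mR=9/29 → advance +1; mR−mL=1449/2813 → turn +1·90°
n=1: pose=(2,4,W); sL=20/39, sR=20/87; mL=-320/1131, mR=710/1131; mL+mR=10/29 → advance +1; mR−mL=1030/1131 → turn +1·90°
n=2: pose=(1,4,S); sL=3/10, sR=15/29; mL=63/290, mR=81/145; mL+mR=45/58 → advance +1; mR−mL=99/290 → turn +1·90°
n=3: pose=(1,3,E); sL=60/277, sR=12/29; mL=1584/8033, mR=3402/8033; mL+mR=18/29 → advance +1; mR−mL=1818/8033 → turn +1·90°
n=4: pose=(2,3,N); sL=30/97, sR=6/29; mL=-288/2813, mR=1161/2813; mL+mR=9/29 → advance +1; mR−mL=1449/2813 → turn +1·90°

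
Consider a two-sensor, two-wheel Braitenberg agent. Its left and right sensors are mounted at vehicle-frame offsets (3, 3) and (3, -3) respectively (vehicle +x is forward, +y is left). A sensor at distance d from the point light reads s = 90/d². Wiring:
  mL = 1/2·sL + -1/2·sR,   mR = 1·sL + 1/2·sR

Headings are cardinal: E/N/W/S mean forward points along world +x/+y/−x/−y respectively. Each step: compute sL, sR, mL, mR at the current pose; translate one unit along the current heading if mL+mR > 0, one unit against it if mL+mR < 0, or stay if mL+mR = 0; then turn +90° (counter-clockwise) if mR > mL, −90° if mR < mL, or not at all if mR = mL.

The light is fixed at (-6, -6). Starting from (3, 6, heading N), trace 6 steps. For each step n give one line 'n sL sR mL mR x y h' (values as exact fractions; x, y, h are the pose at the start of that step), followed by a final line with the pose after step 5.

0 10/29 10/41 60/1189 555/1189 3 6 N
1 45/68 45/146 1755/9928 2025/2482 3 7 W
2 90/221 18/25 -864/5525 4239/5525 2 7 S
3 45/173 45/101 -1620/17473 16875/34946 2 6 E
4 10/29 10/41 60/1189 555/1189 3 6 N
5 45/68 45/146 1755/9928 2025/2482 3 7 W
final 2 7 S

n=0: pose=(3,6,N); sL=10/29, sR=10/41; mL=60/1189, mR=555/1189; mL+mR=15/29 → advance +1; mR−mL=495/1189 → turn +1·90°
n=1: pose=(3,7,W); sL=45/68, sR=45/146; mL=1755/9928, mR=2025/2482; mL+mR=135/136 → advance +1; mR−mL=6345/9928 → turn +1·90°
n=2: pose=(2,7,S); sL=90/221, sR=18/25; mL=-864/5525, mR=4239/5525; mL+mR=135/221 → advance +1; mR−mL=5103/5525 → turn +1·90°
n=3: pose=(2,6,E); sL=45/173, sR=45/101; mL=-1620/17473, mR=16875/34946; mL+mR=135/346 → advance +1; mR−mL=20115/34946 → turn +1·90°
n=4: pose=(3,6,N); sL=10/29, sR=10/41; mL=60/1189, mR=555/1189; mL+mR=15/29 → advance +1; mR−mL=495/1189 → turn +1·90°
n=5: pose=(3,7,W); sL=45/68, sR=45/146; mL=1755/9928, mR=2025/2482; mL+mR=135/136 → advance +1; mR−mL=6345/9928 → turn +1·90°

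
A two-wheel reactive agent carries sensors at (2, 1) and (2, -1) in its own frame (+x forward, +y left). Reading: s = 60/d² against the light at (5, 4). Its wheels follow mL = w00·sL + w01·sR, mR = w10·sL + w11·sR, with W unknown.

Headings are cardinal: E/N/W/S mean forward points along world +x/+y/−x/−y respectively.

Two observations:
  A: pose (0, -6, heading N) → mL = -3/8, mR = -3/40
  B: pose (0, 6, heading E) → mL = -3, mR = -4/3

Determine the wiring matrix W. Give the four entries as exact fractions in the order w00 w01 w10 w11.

0 -1/2 1/2 -1/2

obs A: pose=(0,-6,N) → sL=3/5, sR=3/4, mL=-3/8, mR=-3/40
obs B: pose=(0,6,E) → sL=10/3, sR=6, mL=-3, mR=-4/3
sensor matrix S = [[3/5, 3/4], [10/3, 6]]; det S = 11/10
solve [mL_A; mL_B] = S·[w00; w01] and [mR_A; mR_B] = S·[w10; w11]:
  w00 = 0, w01 = -1/2, w10 = 1/2, w11 = -1/2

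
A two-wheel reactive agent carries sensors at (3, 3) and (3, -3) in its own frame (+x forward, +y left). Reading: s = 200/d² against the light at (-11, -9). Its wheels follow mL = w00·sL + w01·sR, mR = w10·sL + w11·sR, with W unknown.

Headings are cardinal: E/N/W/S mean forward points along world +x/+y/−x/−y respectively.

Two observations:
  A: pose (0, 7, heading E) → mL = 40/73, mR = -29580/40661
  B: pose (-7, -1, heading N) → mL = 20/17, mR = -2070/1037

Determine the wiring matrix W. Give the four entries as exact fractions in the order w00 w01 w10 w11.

obs A: pose=(0,7,E) → sL=200/557, sR=40/73, mL=40/73, mR=-29580/40661
obs B: pose=(-7,-1,N) → sL=100/61, sR=20/17, mL=20/17, mR=-2070/1037
sensor matrix S = [[200/557, 40/73], [100/61, 20/17]]; det S = -20064000/42165457
solve [mL_A; mL_B] = S·[w00; w01] and [mR_A; mR_B] = S·[w10; w11]:
  w00 = 0, w01 = 1, w10 = -1/2, w11 = -1

0 1 -1/2 -1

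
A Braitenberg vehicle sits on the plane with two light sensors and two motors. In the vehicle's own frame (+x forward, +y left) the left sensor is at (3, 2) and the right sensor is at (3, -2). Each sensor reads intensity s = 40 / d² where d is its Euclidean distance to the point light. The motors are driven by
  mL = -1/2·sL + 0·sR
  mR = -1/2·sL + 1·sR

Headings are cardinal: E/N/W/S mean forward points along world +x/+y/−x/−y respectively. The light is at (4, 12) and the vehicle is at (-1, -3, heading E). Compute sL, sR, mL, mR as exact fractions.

left sensor world pos  = (2, -1); dL² = 173
right sensor world pos = (2, -5); dR² = 293
sL = 40/173 = 40/173
sR = 40/293 = 40/293
mL = -1/2·sL + 0·sR = -20/173
mR = -1/2·sL + 1·sR = 1060/50689

40/173 40/293 -20/173 1060/50689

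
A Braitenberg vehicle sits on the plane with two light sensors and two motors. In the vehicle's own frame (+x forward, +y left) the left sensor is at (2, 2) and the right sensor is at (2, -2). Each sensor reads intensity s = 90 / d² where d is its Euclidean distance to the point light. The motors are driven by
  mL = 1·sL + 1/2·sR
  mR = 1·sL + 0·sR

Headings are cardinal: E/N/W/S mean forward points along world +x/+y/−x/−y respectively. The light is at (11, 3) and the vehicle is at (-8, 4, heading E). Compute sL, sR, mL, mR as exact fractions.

45/149 9/29 3951/8642 45/149

left sensor world pos  = (-6, 6); dL² = 298
right sensor world pos = (-6, 2); dR² = 290
sL = 90/298 = 45/149
sR = 90/290 = 9/29
mL = 1·sL + 1/2·sR = 3951/8642
mR = 1·sL + 0·sR = 45/149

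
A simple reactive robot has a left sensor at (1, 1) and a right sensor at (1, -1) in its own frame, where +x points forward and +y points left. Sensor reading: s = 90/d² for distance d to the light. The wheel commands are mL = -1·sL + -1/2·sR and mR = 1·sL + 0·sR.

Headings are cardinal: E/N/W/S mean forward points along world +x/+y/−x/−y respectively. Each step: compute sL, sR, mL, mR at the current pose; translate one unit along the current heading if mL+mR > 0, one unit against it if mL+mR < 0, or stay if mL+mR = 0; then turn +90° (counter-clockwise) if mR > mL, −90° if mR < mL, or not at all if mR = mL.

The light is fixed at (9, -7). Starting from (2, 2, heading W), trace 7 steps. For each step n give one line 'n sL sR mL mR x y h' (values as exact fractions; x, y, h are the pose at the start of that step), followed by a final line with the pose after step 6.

0 45/64 45/82 -2565/2624 45/64 2 2 W
1 90/89 90/113 -14175/10057 90/89 3 2 S
2 45/73 45/53 -8055/7738 45/73 3 3 E
3 18/37 90/157 -4491/5809 18/37 2 3 N
4 45/64 45/82 -2565/2624 45/64 2 2 W
5 90/89 90/113 -14175/10057 90/89 3 2 S
6 45/73 45/53 -8055/7738 45/73 3 3 E
final 2 3 N

n=0: pose=(2,2,W); sL=45/64, sR=45/82; mL=-2565/2624, mR=45/64; mL+mR=-45/164 → advance -1; mR−mL=2205/1312 → turn +1·90°
n=1: pose=(3,2,S); sL=90/89, sR=90/113; mL=-14175/10057, mR=90/89; mL+mR=-45/113 → advance -1; mR−mL=24345/10057 → turn +1·90°
n=2: pose=(3,3,E); sL=45/73, sR=45/53; mL=-8055/7738, mR=45/73; mL+mR=-45/106 → advance -1; mR−mL=12825/7738 → turn +1·90°
n=3: pose=(2,3,N); sL=18/37, sR=90/157; mL=-4491/5809, mR=18/37; mL+mR=-45/157 → advance -1; mR−mL=7317/5809 → turn +1·90°
n=4: pose=(2,2,W); sL=45/64, sR=45/82; mL=-2565/2624, mR=45/64; mL+mR=-45/164 → advance -1; mR−mL=2205/1312 → turn +1·90°
n=5: pose=(3,2,S); sL=90/89, sR=90/113; mL=-14175/10057, mR=90/89; mL+mR=-45/113 → advance -1; mR−mL=24345/10057 → turn +1·90°
n=6: pose=(3,3,E); sL=45/73, sR=45/53; mL=-8055/7738, mR=45/73; mL+mR=-45/106 → advance -1; mR−mL=12825/7738 → turn +1·90°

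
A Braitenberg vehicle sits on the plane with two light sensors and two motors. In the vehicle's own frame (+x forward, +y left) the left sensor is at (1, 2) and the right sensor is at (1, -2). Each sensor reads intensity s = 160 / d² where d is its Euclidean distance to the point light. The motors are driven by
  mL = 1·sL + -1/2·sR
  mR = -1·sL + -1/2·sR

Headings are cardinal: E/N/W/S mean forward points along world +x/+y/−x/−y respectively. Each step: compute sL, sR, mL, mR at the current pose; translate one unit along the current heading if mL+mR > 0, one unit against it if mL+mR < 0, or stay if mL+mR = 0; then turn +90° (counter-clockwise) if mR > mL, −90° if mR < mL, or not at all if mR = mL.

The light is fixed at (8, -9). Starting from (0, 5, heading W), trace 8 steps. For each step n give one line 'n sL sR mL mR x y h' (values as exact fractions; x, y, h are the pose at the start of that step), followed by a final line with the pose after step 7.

n=0: pose=(0,5,W); sL=32/45, sR=160/337; mL=7184/15165, mR=-14384/15165; mL+mR=-160/337 → advance -1; mR−mL=-64/45 → turn -1·90°
n=1: pose=(1,5,N); sL=80/153, sR=16/25; mL=776/3825, mR=-3224/3825; mL+mR=-16/25 → advance -1; mR−mL=-160/153 → turn -1·90°
n=2: pose=(1,4,E); sL=160/261, sR=160/157; mL=4240/40977, mR=-46000/40977; mL+mR=-160/157 → advance -1; mR−mL=-320/261 → turn -1·90°
n=3: pose=(0,4,S); sL=8/9, sR=40/61; mL=308/549, mR=-668/549; mL+mR=-40/61 → advance -1; mR−mL=-16/9 → turn -1·90°
n=4: pose=(0,5,W); sL=32/45, sR=160/337; mL=7184/15165, mR=-14384/15165; mL+mR=-160/337 → advance -1; mR−mL=-64/45 → turn -1·90°
n=5: pose=(1,5,N); sL=80/153, sR=16/25; mL=776/3825, mR=-3224/3825; mL+mR=-16/25 → advance -1; mR−mL=-160/153 → turn -1·90°
n=6: pose=(1,4,E); sL=160/261, sR=160/157; mL=4240/40977, mR=-46000/40977; mL+mR=-160/157 → advance -1; mR−mL=-320/261 → turn -1·90°
n=7: pose=(0,4,S); sL=8/9, sR=40/61; mL=308/549, mR=-668/549; mL+mR=-40/61 → advance -1; mR−mL=-16/9 → turn -1·90°

0 32/45 160/337 7184/15165 -14384/15165 0 5 W
1 80/153 16/25 776/3825 -3224/3825 1 5 N
2 160/261 160/157 4240/40977 -46000/40977 1 4 E
3 8/9 40/61 308/549 -668/549 0 4 S
4 32/45 160/337 7184/15165 -14384/15165 0 5 W
5 80/153 16/25 776/3825 -3224/3825 1 5 N
6 160/261 160/157 4240/40977 -46000/40977 1 4 E
7 8/9 40/61 308/549 -668/549 0 4 S
final 0 5 W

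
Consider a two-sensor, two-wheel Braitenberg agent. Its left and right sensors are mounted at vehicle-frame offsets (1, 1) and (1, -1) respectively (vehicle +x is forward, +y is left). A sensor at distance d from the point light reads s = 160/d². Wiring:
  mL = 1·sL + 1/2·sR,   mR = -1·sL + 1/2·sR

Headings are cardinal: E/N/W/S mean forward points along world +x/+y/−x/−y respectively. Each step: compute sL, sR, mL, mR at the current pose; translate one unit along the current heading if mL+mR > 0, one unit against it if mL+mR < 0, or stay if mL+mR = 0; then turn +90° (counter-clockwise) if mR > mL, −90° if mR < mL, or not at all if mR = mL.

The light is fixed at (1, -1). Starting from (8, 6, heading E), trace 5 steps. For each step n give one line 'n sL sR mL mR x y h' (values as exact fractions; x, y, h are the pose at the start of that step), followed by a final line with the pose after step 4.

0 5/4 8/5 41/20 -9/20 8 6 E
1 160/117 32/17 4592/1989 -848/1989 9 6 S
2 80/37 80/49 5400/1813 -2440/1813 9 5 W
3 32/17 160/113 4976/1921 -2256/1921 8 5 N
4 5/4 8/5 41/20 -9/20 8 6 E
final 9 6 S

n=0: pose=(8,6,E); sL=5/4, sR=8/5; mL=41/20, mR=-9/20; mL+mR=8/5 → advance +1; mR−mL=-5/2 → turn -1·90°
n=1: pose=(9,6,S); sL=160/117, sR=32/17; mL=4592/1989, mR=-848/1989; mL+mR=32/17 → advance +1; mR−mL=-320/117 → turn -1·90°
n=2: pose=(9,5,W); sL=80/37, sR=80/49; mL=5400/1813, mR=-2440/1813; mL+mR=80/49 → advance +1; mR−mL=-160/37 → turn -1·90°
n=3: pose=(8,5,N); sL=32/17, sR=160/113; mL=4976/1921, mR=-2256/1921; mL+mR=160/113 → advance +1; mR−mL=-64/17 → turn -1·90°
n=4: pose=(8,6,E); sL=5/4, sR=8/5; mL=41/20, mR=-9/20; mL+mR=8/5 → advance +1; mR−mL=-5/2 → turn -1·90°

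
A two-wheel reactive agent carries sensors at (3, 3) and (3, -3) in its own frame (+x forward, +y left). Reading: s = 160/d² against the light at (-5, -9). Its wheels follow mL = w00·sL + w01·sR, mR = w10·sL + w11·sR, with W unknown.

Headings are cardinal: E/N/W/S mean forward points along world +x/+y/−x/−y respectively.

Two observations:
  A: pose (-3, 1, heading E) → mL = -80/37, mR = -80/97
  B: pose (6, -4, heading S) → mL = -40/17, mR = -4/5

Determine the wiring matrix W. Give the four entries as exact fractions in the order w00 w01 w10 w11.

obs A: pose=(-3,1,E) → sL=80/97, sR=80/37, mL=-80/37, mR=-80/97
obs B: pose=(6,-4,S) → sL=4/5, sR=40/17, mL=-40/17, mR=-4/5
sensor matrix S = [[80/97, 80/37], [4/5, 40/17]]; det S = 12864/61013
solve [mL_A; mL_B] = S·[w00; w01] and [mR_A; mR_B] = S·[w10; w11]:
  w00 = 0, w01 = -1, w10 = -1, w11 = 0

0 -1 -1 0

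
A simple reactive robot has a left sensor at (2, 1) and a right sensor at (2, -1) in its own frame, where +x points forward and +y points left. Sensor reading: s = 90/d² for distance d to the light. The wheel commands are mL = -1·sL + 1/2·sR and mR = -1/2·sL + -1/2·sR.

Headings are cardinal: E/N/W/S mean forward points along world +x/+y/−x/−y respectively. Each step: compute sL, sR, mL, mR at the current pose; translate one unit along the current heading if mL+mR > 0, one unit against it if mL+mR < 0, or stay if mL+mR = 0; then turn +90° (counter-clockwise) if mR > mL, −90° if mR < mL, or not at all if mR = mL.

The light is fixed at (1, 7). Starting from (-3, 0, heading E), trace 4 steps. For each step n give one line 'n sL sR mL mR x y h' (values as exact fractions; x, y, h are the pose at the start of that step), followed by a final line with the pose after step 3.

n=0: pose=(-3,0,E); sL=9/4, sR=45/34; mL=-27/17, mR=-243/136; mL+mR=-27/8 → advance -1; mR−mL=-27/136 → turn -1·90°
n=1: pose=(-4,0,S); sL=90/97, sR=10/13; mL=-685/1261, mR=-1070/1261; mL+mR=-135/97 → advance -1; mR−mL=-385/1261 → turn -1·90°
n=2: pose=(-4,1,W); sL=45/49, sR=45/37; mL=-1125/3626, mR=-1935/1813; mL+mR=-135/98 → advance -1; mR−mL=-2745/3626 → turn -1·90°
n=3: pose=(-3,1,N); sL=90/41, sR=18/5; mL=-81/205, mR=-594/205; mL+mR=-135/41 → advance -1; mR−mL=-513/205 → turn -1·90°

0 9/4 45/34 -27/17 -243/136 -3 0 E
1 90/97 10/13 -685/1261 -1070/1261 -4 0 S
2 45/49 45/37 -1125/3626 -1935/1813 -4 1 W
3 90/41 18/5 -81/205 -594/205 -3 1 N
final -3 0 E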